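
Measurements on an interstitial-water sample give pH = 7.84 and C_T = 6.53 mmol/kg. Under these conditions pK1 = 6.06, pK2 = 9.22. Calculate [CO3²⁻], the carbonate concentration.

[CO3²⁻] = 0.257 mmol/kg

α₂ = 1 / (1 + [H⁺]/K2 + [H⁺]²/(K1K2)) = 1 / (1 + 10^+1.38 + 10^-0.40)
   = 1 / (1 + 23.988 + 0.39811) = 1/25.386 = 0.03939
[CO3²⁻] = α₂ × DIC = 0.03939 × 6.53 = 0.257 mmol/kg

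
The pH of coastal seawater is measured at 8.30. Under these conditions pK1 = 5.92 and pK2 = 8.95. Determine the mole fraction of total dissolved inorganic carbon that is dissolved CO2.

α₀ = 0.00339

α₀ = 1 / (1 + K1/[H⁺] + K1K2/[H⁺]²) = 1 / (1 + 10^+2.38 + 10^+1.73)
   = 1 / (1 + 239.88 + 53.703) = 1/294.59 = 0.003395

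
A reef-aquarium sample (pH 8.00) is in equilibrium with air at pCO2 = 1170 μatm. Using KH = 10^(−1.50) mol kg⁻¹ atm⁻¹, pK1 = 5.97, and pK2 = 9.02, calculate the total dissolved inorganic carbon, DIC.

[CO2*] = KH · pCO2 = 10^(−1.50) × 1170×10^-6 = 3.700×10^-5 mol/kg
α₀ = 1/(1 + K1/[H⁺] + K1K2/[H⁺]²) = 1/(1 + 10^+2.03 + 10^+1.01) = 0.008447
DIC = [CO2*]/α₀ = 3.700×10^-5 / 0.008447 = 4.38 mmol/kg

DIC = 4.38 mmol/kg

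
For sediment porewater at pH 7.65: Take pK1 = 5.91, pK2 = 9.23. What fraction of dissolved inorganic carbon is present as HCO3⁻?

α₁ = 0.957

α₁ = 1 / (1 + [H⁺]/K1 + K2/[H⁺]) = 1 / (1 + 10^-1.74 + 10^-1.58)
   = 1 / (1 + 0.018197 + 0.026303) = 1/1.0445 = 0.9574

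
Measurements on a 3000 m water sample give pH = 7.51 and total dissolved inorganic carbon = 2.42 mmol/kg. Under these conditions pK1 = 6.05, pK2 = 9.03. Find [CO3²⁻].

α₂ = 1 / (1 + [H⁺]/K2 + [H⁺]²/(K1K2)) = 1 / (1 + 10^+1.52 + 10^+0.06)
   = 1 / (1 + 33.113 + 1.1482) = 1/35.261 = 0.02836
[CO3²⁻] = α₂ × DIC = 0.02836 × 2.42 = 0.0686 mmol/kg

[CO3²⁻] = 0.0686 mmol/kg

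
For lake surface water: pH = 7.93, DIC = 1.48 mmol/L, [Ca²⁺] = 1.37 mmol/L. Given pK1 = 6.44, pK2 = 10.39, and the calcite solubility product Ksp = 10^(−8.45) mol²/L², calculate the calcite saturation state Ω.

α₂ = 1 / (1 + [H⁺]/K2 + [H⁺]²/(K1K2)) = 1 / (1 + 10^+2.46 + 10^+0.97)
   = 1 / (1 + 288.40 + 9.3325) = 1/298.74 = 0.003347
[CO3²⁻] = α₂ × DIC = 0.003347 × 1.48 = 0.004954 mmol/L = 4.954 μmol/L
Ksp = 10^(−8.45) = 3.548×10^-9
Ω = [Ca²⁺][CO3²⁻]/Ksp = (1.37×10^-3)(4.954×10^-6) / 3.548×10^-9 = 1.91

Ω = 1.91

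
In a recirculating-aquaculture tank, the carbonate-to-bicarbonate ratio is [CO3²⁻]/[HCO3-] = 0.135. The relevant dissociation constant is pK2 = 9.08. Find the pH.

From K2 = [H⁺][CO3²⁻]/[HCO3-]:  pH = pK2 + log₁₀([CO3²⁻]/[HCO3-])
log₁₀(0.135) = -0.870
pH = 9.08 + (-0.870) = 8.21

pH = 8.21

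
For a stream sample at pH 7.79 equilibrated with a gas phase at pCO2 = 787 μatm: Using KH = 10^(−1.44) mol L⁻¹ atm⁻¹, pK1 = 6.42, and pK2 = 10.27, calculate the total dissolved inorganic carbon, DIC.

[CO2*] = KH · pCO2 = 10^(−1.44) × 787×10^-6 = 2.857×10^-5 mol/L
α₀ = 1/(1 + K1/[H⁺] + K1K2/[H⁺]²) = 1/(1 + 10^+1.37 + 10^-1.11) = 0.04078
DIC = [CO2*]/α₀ = 2.857×10^-5 / 0.04078 = 0.701 mmol/L

DIC = 0.701 mmol/L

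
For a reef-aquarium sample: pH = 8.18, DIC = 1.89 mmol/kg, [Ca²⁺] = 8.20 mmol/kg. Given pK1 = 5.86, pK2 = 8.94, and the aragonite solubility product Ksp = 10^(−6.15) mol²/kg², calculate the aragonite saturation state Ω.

Ω = 3.23

α₂ = 1 / (1 + [H⁺]/K2 + [H⁺]²/(K1K2)) = 1 / (1 + 10^+0.76 + 10^-1.56)
   = 1 / (1 + 5.7544 + 0.027542) = 1/6.7819 = 0.1475
[CO3²⁻] = α₂ × DIC = 0.1475 × 1.89 = 0.2787 mmol/kg
Ksp = 10^(−6.15) = 7.079×10^-7
Ω = [Ca²⁺][CO3²⁻]/Ksp = (8.20×10^-3)(2.787×10^-4) / 7.079×10^-7 = 3.23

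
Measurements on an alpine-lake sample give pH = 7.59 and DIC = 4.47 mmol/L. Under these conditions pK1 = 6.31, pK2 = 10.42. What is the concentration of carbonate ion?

α₂ = 1 / (1 + [H⁺]/K2 + [H⁺]²/(K1K2)) = 1 / (1 + 10^+2.83 + 10^+1.55)
   = 1 / (1 + 676.08 + 35.481) = 1/712.56 = 0.001403
[CO3²⁻] = α₂ × DIC = 0.001403 × 4.47 = 0.00627 mmol/L = 6.27 μmol/L

[CO3²⁻] = 6.27 μmol/L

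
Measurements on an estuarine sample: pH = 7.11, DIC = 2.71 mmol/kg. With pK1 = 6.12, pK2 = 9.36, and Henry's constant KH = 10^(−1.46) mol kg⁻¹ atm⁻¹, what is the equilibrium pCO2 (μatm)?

pCO2 = 7220 μatm

α₀ = 1 / (1 + K1/[H⁺] + K1K2/[H⁺]²) = 1 / (1 + 10^+0.99 + 10^-1.26)
   = 1 / (1 + 9.7724 + 0.054954) = 1/10.827 = 0.09236
[CO2*] = α₀ × DIC = 0.09236 × 2.71 = 0.2503 mmol/kg
pCO2 = [CO2*]/KH = 2.503×10^-4 / 3.467×10^-2 = 7220 μatm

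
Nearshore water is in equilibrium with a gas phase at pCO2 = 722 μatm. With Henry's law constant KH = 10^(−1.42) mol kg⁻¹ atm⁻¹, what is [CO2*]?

KH = 10^(−1.42) = 3.802×10^-2 mol kg⁻¹ atm⁻¹
[CO2*] = KH · pCO2 = 3.802×10^-2 × 722×10^-6 atm = 2.74×10^-5 mol/kg

[CO2*] = 27.4 μmol/kg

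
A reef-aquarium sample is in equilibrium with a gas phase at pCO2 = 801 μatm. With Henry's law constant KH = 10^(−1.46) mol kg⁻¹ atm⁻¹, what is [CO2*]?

KH = 10^(−1.46) = 3.467×10^-2 mol kg⁻¹ atm⁻¹
[CO2*] = KH · pCO2 = 3.467×10^-2 × 801×10^-6 atm = 2.78×10^-5 mol/kg

[CO2*] = 27.8 μmol/kg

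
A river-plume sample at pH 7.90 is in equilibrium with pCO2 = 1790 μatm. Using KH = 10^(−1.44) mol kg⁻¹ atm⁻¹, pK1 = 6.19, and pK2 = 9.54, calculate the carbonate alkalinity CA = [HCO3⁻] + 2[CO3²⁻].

[CO2*] = KH · pCO2 = 10^(−1.44) × 1790×10^-6 = 6.499×10^-5 mol/kg
α₀ = 1/(1 + K1/[H⁺] + K1K2/[H⁺]²) = 1/(1 + 10^+1.71 + 10^+0.07) = 0.01871
DIC = [CO2*]/α₀ = 6.499×10^-5 / 0.01871 = 3.474 mmol/kg
CA = (α₁ + 2α₂)·DIC = (0.9593 + 2×0.02198) × 3.474 = 3.49 mmol/kg

CA = 3.49 mmol/kg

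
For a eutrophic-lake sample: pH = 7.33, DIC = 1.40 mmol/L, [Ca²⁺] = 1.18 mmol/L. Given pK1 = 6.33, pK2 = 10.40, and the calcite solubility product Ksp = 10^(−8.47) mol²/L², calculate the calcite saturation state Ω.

α₂ = 1 / (1 + [H⁺]/K2 + [H⁺]²/(K1K2)) = 1 / (1 + 10^+3.07 + 10^+2.07)
   = 1 / (1 + 1174.9 + 117.49) = 1/1293.4 = 0.0007732
[CO3²⁻] = α₂ × DIC = 0.0007732 × 1.40 = 0.001082 mmol/L = 1.082 μmol/L
Ksp = 10^(−8.47) = 3.388×10^-9
Ω = [Ca²⁺][CO3²⁻]/Ksp = (1.18×10^-3)(1.082×10^-6) / 3.388×10^-9 = 0.377

Ω = 0.377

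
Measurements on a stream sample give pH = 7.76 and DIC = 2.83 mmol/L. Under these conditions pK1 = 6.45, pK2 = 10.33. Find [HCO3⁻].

α₁ = 1 / (1 + [H⁺]/K1 + K2/[H⁺]) = 1 / (1 + 10^-1.31 + 10^-2.57)
   = 1 / (1 + 0.048978 + 0.0026915) = 1/1.0517 = 0.9509
[HCO3⁻] = α₁ × DIC = 0.9509 × 2.83 = 2.69 mmol/L

[HCO3⁻] = 2.69 mmol/L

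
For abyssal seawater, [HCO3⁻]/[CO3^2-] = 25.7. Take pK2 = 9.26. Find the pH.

From K2 = [H⁺][CO3^2-]/[HCO3⁻]:  pH = pK2 − log₁₀([HCO3⁻]/[CO3^2-])
log₁₀(25.7) = +1.410
pH = 9.26 − (+1.410) = 7.85

pH = 7.85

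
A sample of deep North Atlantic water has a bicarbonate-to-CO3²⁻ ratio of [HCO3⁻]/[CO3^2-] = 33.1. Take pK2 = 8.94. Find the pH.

pH = 7.42

From K2 = [H⁺][CO3^2-]/[HCO3⁻]:  pH = pK2 − log₁₀([HCO3⁻]/[CO3^2-])
log₁₀(33.1) = +1.520
pH = 8.94 − (+1.520) = 7.42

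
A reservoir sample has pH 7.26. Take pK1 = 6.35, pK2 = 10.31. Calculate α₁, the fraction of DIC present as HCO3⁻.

α₁ = 0.890

α₁ = 1 / (1 + [H⁺]/K1 + K2/[H⁺]) = 1 / (1 + 10^-0.91 + 10^-3.05)
   = 1 / (1 + 0.12303 + 0.00089125) = 1/1.1239 = 0.8897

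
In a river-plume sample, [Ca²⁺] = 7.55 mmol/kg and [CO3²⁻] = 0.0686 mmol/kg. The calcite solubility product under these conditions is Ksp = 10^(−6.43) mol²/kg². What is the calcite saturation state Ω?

Ω = 1.39

Ksp = 10^(−6.43) = 3.715×10^-7
Ω = [Ca²⁺][CO3²⁻]/Ksp = (7.55×10^-3)(0.0686×10^-3) / 3.715×10^-7 = 1.39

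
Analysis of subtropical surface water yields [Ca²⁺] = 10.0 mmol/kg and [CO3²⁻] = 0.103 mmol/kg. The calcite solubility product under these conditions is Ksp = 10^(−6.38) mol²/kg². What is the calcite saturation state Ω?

Ksp = 10^(−6.38) = 4.169×10^-7
Ω = [Ca²⁺][CO3²⁻]/Ksp = (10.0×10^-3)(0.103×10^-3) / 4.169×10^-7 = 2.47

Ω = 2.47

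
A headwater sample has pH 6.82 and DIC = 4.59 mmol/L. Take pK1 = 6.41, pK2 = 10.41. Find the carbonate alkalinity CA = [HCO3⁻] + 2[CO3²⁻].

CA = [HCO3⁻] + 2[CO3²⁻] = (α₁ + 2α₂)·DIC
At pH 6.82: [H⁺]/K1 = 10^-0.41 = 0.38905, K2/[H⁺] = 10^-3.59 = 0.00025704
α₁ = 1/(1 + 0.38905 + 0.00025704) = 1/1.3893 = 0.7198; α₂ = α₁·K2/[H⁺] = 0.0001850
α₁ + 2α₂ = 0.7202
CA = 0.7202 × 4.59 = 3.31 mmol/L

CA = 3.31 mmol/L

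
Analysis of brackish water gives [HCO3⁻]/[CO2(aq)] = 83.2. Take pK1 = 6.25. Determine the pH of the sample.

From K1 = [H⁺][HCO3⁻]/[CO2(aq)]:  pH = pK1 + log₁₀([HCO3⁻]/[CO2(aq)])
log₁₀(83.2) = +1.920
pH = 6.25 + (+1.920) = 8.17

pH = 8.17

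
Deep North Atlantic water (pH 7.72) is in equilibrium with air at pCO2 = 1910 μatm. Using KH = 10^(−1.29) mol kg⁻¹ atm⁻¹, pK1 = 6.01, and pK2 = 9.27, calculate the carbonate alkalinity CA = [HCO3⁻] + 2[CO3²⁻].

[CO2*] = KH · pCO2 = 10^(−1.29) × 1910×10^-6 = 9.796×10^-5 mol/kg
α₀ = 1/(1 + K1/[H⁺] + K1K2/[H⁺]²) = 1/(1 + 10^+1.71 + 10^+0.16) = 0.01861
DIC = [CO2*]/α₀ = 9.796×10^-5 / 0.01861 = 5.263 mmol/kg
CA = (α₁ + 2α₂)·DIC = (0.9545 + 2×0.02690) × 5.263 = 5.31 mmol/kg

CA = 5.31 mmol/kg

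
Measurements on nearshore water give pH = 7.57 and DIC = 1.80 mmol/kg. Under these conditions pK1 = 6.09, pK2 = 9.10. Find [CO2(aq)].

α₀ = 1 / (1 + K1/[H⁺] + K1K2/[H⁺]²) = 1 / (1 + 10^+1.48 + 10^-0.05)
   = 1 / (1 + 30.200 + 0.89125) = 1/32.091 = 0.03116
[CO2*] = α₀ × DIC = 0.03116 × 1.80 = 0.0561 mmol/kg

[CO2*] = 0.0561 mmol/kg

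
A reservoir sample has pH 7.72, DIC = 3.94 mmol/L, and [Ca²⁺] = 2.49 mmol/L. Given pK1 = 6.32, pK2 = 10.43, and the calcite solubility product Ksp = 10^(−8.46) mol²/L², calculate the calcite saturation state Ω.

Ω = 5.30

α₂ = 1 / (1 + [H⁺]/K2 + [H⁺]²/(K1K2)) = 1 / (1 + 10^+2.71 + 10^+1.31)
   = 1 / (1 + 512.86 + 20.417) = 1/534.28 = 0.001872
[CO3²⁻] = α₂ × DIC = 0.001872 × 3.94 = 0.007374 mmol/L = 7.374 μmol/L
Ksp = 10^(−8.46) = 3.467×10^-9
Ω = [Ca²⁺][CO3²⁻]/Ksp = (2.49×10^-3)(7.374×10^-6) / 3.467×10^-9 = 5.30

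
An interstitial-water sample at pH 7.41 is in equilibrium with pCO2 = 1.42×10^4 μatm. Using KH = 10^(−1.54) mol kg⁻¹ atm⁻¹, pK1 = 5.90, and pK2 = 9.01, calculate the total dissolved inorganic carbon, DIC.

DIC = 14.0 mmol/kg

[CO2*] = KH · pCO2 = 10^(−1.54) × 1.42×10^4×10^-6 = 4.095×10^-4 mol/kg
α₀ = 1/(1 + K1/[H⁺] + K1K2/[H⁺]²) = 1/(1 + 10^+1.51 + 10^-0.09) = 0.02926
DIC = [CO2*]/α₀ = 4.095×10^-4 / 0.02926 = 14.0 mmol/kg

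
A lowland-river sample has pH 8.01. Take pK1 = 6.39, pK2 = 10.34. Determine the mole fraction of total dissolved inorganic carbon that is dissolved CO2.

α₀ = 1 / (1 + K1/[H⁺] + K1K2/[H⁺]²) = 1 / (1 + 10^+1.62 + 10^-0.71)
   = 1 / (1 + 41.687 + 0.19498) = 1/42.882 = 0.02332

α₀ = 0.0233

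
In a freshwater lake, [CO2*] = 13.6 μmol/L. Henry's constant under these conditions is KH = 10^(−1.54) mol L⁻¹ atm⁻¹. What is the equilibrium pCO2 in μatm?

KH = 10^(−1.54) = 2.884×10^-2 mol L⁻¹ atm⁻¹
pCO2 = [CO2*]/KH = 13.6×10^-6 / 2.884×10^-2 = 4.72×10^-4 atm = 472 μatm

pCO2 = 472 μatm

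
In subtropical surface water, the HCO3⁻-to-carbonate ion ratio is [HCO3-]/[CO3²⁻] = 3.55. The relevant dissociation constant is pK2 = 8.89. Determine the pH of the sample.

From K2 = [H⁺][CO3²⁻]/[HCO3-]:  pH = pK2 − log₁₀([HCO3-]/[CO3²⁻])
log₁₀(3.55) = +0.550
pH = 8.89 − (+0.550) = 8.34

pH = 8.34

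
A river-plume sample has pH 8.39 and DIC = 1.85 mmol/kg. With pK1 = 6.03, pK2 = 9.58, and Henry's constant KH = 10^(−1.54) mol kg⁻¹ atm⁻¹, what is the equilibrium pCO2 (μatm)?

α₀ = 1 / (1 + K1/[H⁺] + K1K2/[H⁺]²) = 1 / (1 + 10^+2.36 + 10^+1.17)
   = 1 / (1 + 229.09 + 14.791) = 1/244.88 = 0.004084
[CO2*] = α₀ × DIC = 0.004084 × 1.85 = 0.007555 mmol/kg = 7.555 μmol/kg
pCO2 = [CO2*]/KH = 7.555×10^-6 / 2.884×10^-2 = 262 μatm

pCO2 = 262 μatm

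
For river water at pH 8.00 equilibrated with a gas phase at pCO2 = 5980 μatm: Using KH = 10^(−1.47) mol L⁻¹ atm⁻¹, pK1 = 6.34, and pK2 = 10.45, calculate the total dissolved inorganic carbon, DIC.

DIC = 9.50 mmol/L

[CO2*] = KH · pCO2 = 10^(−1.47) × 5980×10^-6 = 2.026×10^-4 mol/L
α₀ = 1/(1 + K1/[H⁺] + K1K2/[H⁺]²) = 1/(1 + 10^+1.66 + 10^-0.79) = 0.02134
DIC = [CO2*]/α₀ = 2.026×10^-4 / 0.02134 = 9.50 mmol/L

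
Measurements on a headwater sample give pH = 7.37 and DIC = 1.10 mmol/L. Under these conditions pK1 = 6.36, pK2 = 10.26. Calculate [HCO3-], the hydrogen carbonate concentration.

α₁ = 1 / (1 + [H⁺]/K1 + K2/[H⁺]) = 1 / (1 + 10^-1.01 + 10^-2.89)
   = 1 / (1 + 0.097724 + 0.0012882) = 1/1.0990 = 0.9099
[HCO3⁻] = α₁ × DIC = 0.9099 × 1.10 = 1.00 mmol/L

[HCO3⁻] = 1.00 mmol/L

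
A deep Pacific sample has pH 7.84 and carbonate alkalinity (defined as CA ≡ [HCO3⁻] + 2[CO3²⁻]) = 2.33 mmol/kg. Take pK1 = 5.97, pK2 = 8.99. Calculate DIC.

DIC = 2.21 mmol/kg

CA = [HCO3⁻] + 2[CO3²⁻] = (α₁ + 2α₂)·DIC
At pH 7.84: [H⁺]/K1 = 10^-1.87 = 0.013490, K2/[H⁺] = 10^-1.15 = 0.070795
α₁ = 1/(1 + 0.013490 + 0.070795) = 1/1.0843 = 0.9223; α₂ = α₁·K2/[H⁺] = 0.06529
α₁ + 2α₂ = 1.0529
DIC = CA / (α₁ + 2α₂) = 2.33 / 1.0529 = 2.21 mmol/kg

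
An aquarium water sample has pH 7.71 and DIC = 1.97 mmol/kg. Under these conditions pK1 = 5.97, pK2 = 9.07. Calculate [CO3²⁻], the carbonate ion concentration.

α₂ = 1 / (1 + [H⁺]/K2 + [H⁺]²/(K1K2)) = 1 / (1 + 10^+1.36 + 10^-0.38)
   = 1 / (1 + 22.909 + 0.41687) = 1/24.326 = 0.04111
[CO3²⁻] = α₂ × DIC = 0.04111 × 1.97 = 0.0810 mmol/kg

[CO3²⁻] = 0.0810 mmol/kg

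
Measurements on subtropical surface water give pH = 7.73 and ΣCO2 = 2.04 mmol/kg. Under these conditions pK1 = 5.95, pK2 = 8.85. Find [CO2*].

[CO2*] = 0.0310 mmol/kg

α₀ = 1 / (1 + K1/[H⁺] + K1K2/[H⁺]²) = 1 / (1 + 10^+1.78 + 10^+0.66)
   = 1 / (1 + 60.256 + 4.5709) = 1/65.827 = 0.01519
[CO2*] = α₀ × DIC = 0.01519 × 2.04 = 0.0310 mmol/kg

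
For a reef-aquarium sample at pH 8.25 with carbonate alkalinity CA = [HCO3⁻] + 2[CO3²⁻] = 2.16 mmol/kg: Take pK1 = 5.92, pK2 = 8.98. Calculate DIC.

CA = [HCO3⁻] + 2[CO3²⁻] = (α₁ + 2α₂)·DIC
At pH 8.25: [H⁺]/K1 = 10^-2.33 = 0.0046774, K2/[H⁺] = 10^-0.73 = 0.18621
α₁ = 1/(1 + 0.0046774 + 0.18621) = 1/1.1909 = 0.8397; α₂ = α₁·K2/[H⁺] = 0.1564
α₁ + 2α₂ = 1.1524
DIC = CA / (α₁ + 2α₂) = 2.16 / 1.1524 = 1.87 mmol/kg

DIC = 1.87 mmol/kg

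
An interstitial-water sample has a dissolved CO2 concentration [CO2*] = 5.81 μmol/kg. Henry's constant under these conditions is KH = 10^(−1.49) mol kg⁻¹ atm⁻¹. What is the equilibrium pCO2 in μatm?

KH = 10^(−1.49) = 3.236×10^-2 mol kg⁻¹ atm⁻¹
pCO2 = [CO2*]/KH = 5.81×10^-6 / 3.236×10^-2 = 1.80×10^-4 atm = 180 μatm

pCO2 = 180 μatm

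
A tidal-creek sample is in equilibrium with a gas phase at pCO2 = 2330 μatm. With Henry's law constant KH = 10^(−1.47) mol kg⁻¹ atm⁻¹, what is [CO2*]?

KH = 10^(−1.47) = 3.388×10^-2 mol kg⁻¹ atm⁻¹
[CO2*] = KH · pCO2 = 3.388×10^-2 × 2330×10^-6 atm = 7.90×10^-5 mol/kg

[CO2*] = 79.0 μmol/kg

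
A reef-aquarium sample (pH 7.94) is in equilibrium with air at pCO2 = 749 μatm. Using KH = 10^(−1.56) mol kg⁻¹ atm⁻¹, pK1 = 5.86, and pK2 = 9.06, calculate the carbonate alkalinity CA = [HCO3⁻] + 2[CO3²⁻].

CA = 2.86 mmol/kg

[CO2*] = KH · pCO2 = 10^(−1.56) × 749×10^-6 = 2.063×10^-5 mol/kg
α₀ = 1/(1 + K1/[H⁺] + K1K2/[H⁺]²) = 1/(1 + 10^+2.08 + 10^+0.96) = 0.007672
DIC = [CO2*]/α₀ = 2.063×10^-5 / 0.007672 = 2.689 mmol/kg
CA = (α₁ + 2α₂)·DIC = (0.9224 + 2×0.06997) × 2.689 = 2.86 mmol/kg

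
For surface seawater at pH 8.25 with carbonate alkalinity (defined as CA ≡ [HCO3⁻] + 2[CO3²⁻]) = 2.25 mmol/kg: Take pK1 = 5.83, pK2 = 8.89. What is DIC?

DIC = 1.90 mmol/kg

CA = [HCO3⁻] + 2[CO3²⁻] = (α₁ + 2α₂)·DIC
At pH 8.25: [H⁺]/K1 = 10^-2.42 = 0.0038019, K2/[H⁺] = 10^-0.64 = 0.22909
α₁ = 1/(1 + 0.0038019 + 0.22909) = 1/1.2329 = 0.8111; α₂ = α₁·K2/[H⁺] = 0.1858
α₁ + 2α₂ = 1.1827
DIC = CA / (α₁ + 2α₂) = 2.25 / 1.1827 = 1.90 mmol/kg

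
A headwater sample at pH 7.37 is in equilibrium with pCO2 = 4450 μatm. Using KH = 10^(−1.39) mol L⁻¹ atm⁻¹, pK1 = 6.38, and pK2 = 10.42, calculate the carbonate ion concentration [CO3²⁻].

[CO3²⁻] = 1.58 μmol/L

[CO2*] = KH · pCO2 = 10^(−1.39) × 4450×10^-6 = 1.813×10^-4 mol/L
α₀ = 1/(1 + K1/[H⁺] + K1K2/[H⁺]²) = 1/(1 + 10^+0.99 + 10^-2.06) = 0.09276
DIC = [CO2*]/α₀ = 1.813×10^-4 / 0.09276 = 1.954 mmol/L
[CO3²⁻] = α₂·DIC; α₂ = 0.0008079, so [CO3²⁻] = 0.0008079 × 1.954 = 0.00158 mmol/L = 1.58 μmol/L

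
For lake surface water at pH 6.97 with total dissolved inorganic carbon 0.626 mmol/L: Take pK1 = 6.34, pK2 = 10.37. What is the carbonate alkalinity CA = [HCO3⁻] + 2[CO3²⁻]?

CA = 0.507 mmol/L

CA = [HCO3⁻] + 2[CO3²⁻] = (α₁ + 2α₂)·DIC
At pH 6.97: [H⁺]/K1 = 10^-0.63 = 0.23442, K2/[H⁺] = 10^-3.40 = 0.00039811
α₁ = 1/(1 + 0.23442 + 0.00039811) = 1/1.2348 = 0.8098; α₂ = α₁·K2/[H⁺] = 0.0003224
α₁ + 2α₂ = 0.8105
CA = 0.8105 × 0.626 = 0.507 mmol/L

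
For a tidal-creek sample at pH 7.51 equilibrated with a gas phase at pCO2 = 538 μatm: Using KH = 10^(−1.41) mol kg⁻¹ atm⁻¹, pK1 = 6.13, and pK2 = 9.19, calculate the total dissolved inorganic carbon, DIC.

DIC = 0.534 mmol/kg

[CO2*] = KH · pCO2 = 10^(−1.41) × 538×10^-6 = 2.093×10^-5 mol/kg
α₀ = 1/(1 + K1/[H⁺] + K1K2/[H⁺]²) = 1/(1 + 10^+1.38 + 10^-0.30) = 0.03923
DIC = [CO2*]/α₀ = 2.093×10^-5 / 0.03923 = 0.534 mmol/kg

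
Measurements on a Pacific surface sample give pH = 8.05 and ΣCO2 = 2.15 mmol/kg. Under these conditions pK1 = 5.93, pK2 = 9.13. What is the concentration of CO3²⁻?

α₂ = 1 / (1 + [H⁺]/K2 + [H⁺]²/(K1K2)) = 1 / (1 + 10^+1.08 + 10^-1.04)
   = 1 / (1 + 12.023 + 0.091201) = 1/13.114 = 0.07626
[CO3²⁻] = α₂ × DIC = 0.07626 × 2.15 = 0.164 mmol/kg

[CO3²⁻] = 0.164 mmol/kg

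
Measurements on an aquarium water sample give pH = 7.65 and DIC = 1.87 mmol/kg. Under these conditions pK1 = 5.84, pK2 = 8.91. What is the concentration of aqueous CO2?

α₀ = 1 / (1 + K1/[H⁺] + K1K2/[H⁺]²) = 1 / (1 + 10^+1.81 + 10^+0.55)
   = 1 / (1 + 64.565 + 3.5481) = 1/69.114 = 0.01447
[CO2*] = α₀ × DIC = 0.01447 × 1.87 = 0.0271 mmol/kg

[CO2*] = 0.0271 mmol/kg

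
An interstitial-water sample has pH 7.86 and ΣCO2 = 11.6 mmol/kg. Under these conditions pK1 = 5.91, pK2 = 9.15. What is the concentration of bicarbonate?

[HCO3⁻] = 10.9 mmol/kg

α₁ = 1 / (1 + [H⁺]/K1 + K2/[H⁺]) = 1 / (1 + 10^-1.95 + 10^-1.29)
   = 1 / (1 + 0.011220 + 0.051286) = 1/1.0625 = 0.9412
[HCO3⁻] = α₁ × DIC = 0.9412 × 11.6 = 10.9 mmol/kg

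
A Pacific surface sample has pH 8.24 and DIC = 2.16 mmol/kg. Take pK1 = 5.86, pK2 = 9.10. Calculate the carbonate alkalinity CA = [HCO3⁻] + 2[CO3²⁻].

CA = 2.41 mmol/kg

CA = [HCO3⁻] + 2[CO3²⁻] = (α₁ + 2α₂)·DIC
At pH 8.24: [H⁺]/K1 = 10^-2.38 = 0.0041687, K2/[H⁺] = 10^-0.86 = 0.13804
α₁ = 1/(1 + 0.0041687 + 0.13804) = 1/1.1422 = 0.8755; α₂ = α₁·K2/[H⁺] = 0.1209
α₁ + 2α₂ = 1.1172
CA = 1.1172 × 2.16 = 2.41 mmol/kg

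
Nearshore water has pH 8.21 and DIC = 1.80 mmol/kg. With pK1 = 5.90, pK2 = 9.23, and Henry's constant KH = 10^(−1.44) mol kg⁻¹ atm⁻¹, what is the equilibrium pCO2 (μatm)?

α₀ = 1 / (1 + K1/[H⁺] + K1K2/[H⁺]²) = 1 / (1 + 10^+2.31 + 10^+1.29)
   = 1 / (1 + 204.17 + 19.498) = 1/224.67 = 0.004451
[CO2*] = α₀ × DIC = 0.004451 × 1.80 = 0.008012 mmol/kg = 8.012 μmol/kg
pCO2 = [CO2*]/KH = 8.012×10^-6 / 3.631×10^-2 = 221 μatm

pCO2 = 221 μatm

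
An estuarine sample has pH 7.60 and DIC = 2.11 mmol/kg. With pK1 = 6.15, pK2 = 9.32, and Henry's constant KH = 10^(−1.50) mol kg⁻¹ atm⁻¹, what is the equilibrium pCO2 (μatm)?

pCO2 = 2250 μatm

α₀ = 1 / (1 + K1/[H⁺] + K1K2/[H⁺]²) = 1 / (1 + 10^+1.45 + 10^-0.27)
   = 1 / (1 + 28.184 + 0.53703) = 1/29.721 = 0.03365
[CO2*] = α₀ × DIC = 0.03365 × 2.11 = 0.07099 mmol/kg
pCO2 = [CO2*]/KH = 7.099×10^-5 / 3.162×10^-2 = 2250 μatm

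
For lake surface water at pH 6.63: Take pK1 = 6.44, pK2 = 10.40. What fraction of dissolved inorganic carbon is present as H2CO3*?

α₀ = 1 / (1 + K1/[H⁺] + K1K2/[H⁺]²) = 1 / (1 + 10^+0.19 + 10^-3.58)
   = 1 / (1 + 1.5488 + 0.00026303) = 1/2.5491 = 0.3923

α₀ = 0.392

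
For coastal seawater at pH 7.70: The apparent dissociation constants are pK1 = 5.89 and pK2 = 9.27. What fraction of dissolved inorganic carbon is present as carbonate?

α₂ = 0.0258

α₂ = 1 / (1 + [H⁺]/K2 + [H⁺]²/(K1K2)) = 1 / (1 + 10^+1.57 + 10^-0.24)
   = 1 / (1 + 37.154 + 0.57544) = 1/38.729 = 0.02582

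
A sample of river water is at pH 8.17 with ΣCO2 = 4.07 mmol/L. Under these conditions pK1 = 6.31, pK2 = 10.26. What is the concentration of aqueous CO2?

α₀ = 1 / (1 + K1/[H⁺] + K1K2/[H⁺]²) = 1 / (1 + 10^+1.86 + 10^-0.23)
   = 1 / (1 + 72.444 + 0.58884) = 1/74.032 = 0.01351
[CO2*] = α₀ × DIC = 0.01351 × 4.07 = 0.0550 mmol/L

[CO2*] = 0.0550 mmol/L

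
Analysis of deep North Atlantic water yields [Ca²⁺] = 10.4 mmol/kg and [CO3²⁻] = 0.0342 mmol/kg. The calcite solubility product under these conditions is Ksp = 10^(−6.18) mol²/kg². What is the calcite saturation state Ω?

Ksp = 10^(−6.18) = 6.607×10^-7
Ω = [Ca²⁺][CO3²⁻]/Ksp = (10.4×10^-3)(0.0342×10^-3) / 6.607×10^-7 = 0.538

Ω = 0.538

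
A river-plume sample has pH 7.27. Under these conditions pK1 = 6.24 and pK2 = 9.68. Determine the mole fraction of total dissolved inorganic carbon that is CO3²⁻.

α₂ = 1 / (1 + [H⁺]/K2 + [H⁺]²/(K1K2)) = 1 / (1 + 10^+2.41 + 10^+1.38)
   = 1 / (1 + 257.04 + 23.988) = 1/282.03 = 0.003546

α₂ = 0.00355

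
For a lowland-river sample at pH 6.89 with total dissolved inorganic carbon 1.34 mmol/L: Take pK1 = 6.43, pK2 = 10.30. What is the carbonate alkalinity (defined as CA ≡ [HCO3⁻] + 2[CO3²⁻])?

CA = [HCO3⁻] + 2[CO3²⁻] = (α₁ + 2α₂)·DIC
At pH 6.89: [H⁺]/K1 = 10^-0.46 = 0.34674, K2/[H⁺] = 10^-3.41 = 0.00038905
α₁ = 1/(1 + 0.34674 + 0.00038905) = 1/1.3471 = 0.7423; α₂ = α₁·K2/[H⁺] = 0.0002888
α₁ + 2α₂ = 0.7429
CA = 0.7429 × 1.34 = 0.995 mmol/L

CA = 0.995 mmol/L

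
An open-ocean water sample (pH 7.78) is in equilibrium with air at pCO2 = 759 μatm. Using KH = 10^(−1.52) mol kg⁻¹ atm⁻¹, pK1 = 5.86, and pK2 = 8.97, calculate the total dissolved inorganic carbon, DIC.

DIC = 2.05 mmol/kg

[CO2*] = KH · pCO2 = 10^(−1.52) × 759×10^-6 = 2.292×10^-5 mol/kg
α₀ = 1/(1 + K1/[H⁺] + K1K2/[H⁺]²) = 1/(1 + 10^+1.92 + 10^+0.73) = 0.01117
DIC = [CO2*]/α₀ = 2.292×10^-5 / 0.01117 = 2.05 mmol/kg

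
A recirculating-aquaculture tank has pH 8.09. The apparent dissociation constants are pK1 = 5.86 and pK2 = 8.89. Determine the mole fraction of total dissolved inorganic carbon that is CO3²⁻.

α₂ = 0.136

α₂ = 1 / (1 + [H⁺]/K2 + [H⁺]²/(K1K2)) = 1 / (1 + 10^+0.80 + 10^-1.43)
   = 1 / (1 + 6.3096 + 0.037154) = 1/7.3467 = 0.1361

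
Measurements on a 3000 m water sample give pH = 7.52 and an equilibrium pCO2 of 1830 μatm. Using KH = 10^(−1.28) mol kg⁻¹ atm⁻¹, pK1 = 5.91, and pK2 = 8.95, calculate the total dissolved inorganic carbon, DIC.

[CO2*] = KH · pCO2 = 10^(−1.28) × 1830×10^-6 = 9.604×10^-5 mol/kg
α₀ = 1/(1 + K1/[H⁺] + K1K2/[H⁺]²) = 1/(1 + 10^+1.61 + 10^+0.18) = 0.02312
DIC = [CO2*]/α₀ = 9.604×10^-5 / 0.02312 = 4.15 mmol/kg

DIC = 4.15 mmol/kg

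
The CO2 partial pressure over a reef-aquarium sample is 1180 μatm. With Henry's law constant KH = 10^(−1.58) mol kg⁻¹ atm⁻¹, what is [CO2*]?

[CO2*] = 31.0 μmol/kg

KH = 10^(−1.58) = 2.630×10^-2 mol kg⁻¹ atm⁻¹
[CO2*] = KH · pCO2 = 2.630×10^-2 × 1180×10^-6 atm = 3.10×10^-5 mol/kg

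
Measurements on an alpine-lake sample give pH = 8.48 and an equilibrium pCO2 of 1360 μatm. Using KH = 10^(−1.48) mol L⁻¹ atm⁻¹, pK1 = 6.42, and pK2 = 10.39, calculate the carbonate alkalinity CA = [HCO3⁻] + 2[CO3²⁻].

CA = 5.30 mmol/L

[CO2*] = KH · pCO2 = 10^(−1.48) × 1360×10^-6 = 4.503×10^-5 mol/L
α₀ = 1/(1 + K1/[H⁺] + K1K2/[H⁺]²) = 1/(1 + 10^+2.06 + 10^+0.15) = 0.008530
DIC = [CO2*]/α₀ = 4.503×10^-5 / 0.008530 = 5.279 mmol/L
CA = (α₁ + 2α₂)·DIC = (0.9794 + 2×0.01205) × 5.279 = 5.30 mmol/L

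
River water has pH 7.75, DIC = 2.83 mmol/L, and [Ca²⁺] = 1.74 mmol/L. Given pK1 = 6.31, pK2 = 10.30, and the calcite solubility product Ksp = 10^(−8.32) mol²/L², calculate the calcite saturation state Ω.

α₂ = 1 / (1 + [H⁺]/K2 + [H⁺]²/(K1K2)) = 1 / (1 + 10^+2.55 + 10^+1.11)
   = 1 / (1 + 354.81 + 12.882) = 1/368.70 = 0.002712
[CO3²⁻] = α₂ × DIC = 0.002712 × 2.83 = 0.007676 mmol/L = 7.676 μmol/L
Ksp = 10^(−8.32) = 4.786×10^-9
Ω = [Ca²⁺][CO3²⁻]/Ksp = (1.74×10^-3)(7.676×10^-6) / 4.786×10^-9 = 2.79

Ω = 2.79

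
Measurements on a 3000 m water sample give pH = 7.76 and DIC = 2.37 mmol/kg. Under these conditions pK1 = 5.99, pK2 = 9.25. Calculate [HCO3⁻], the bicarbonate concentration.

α₁ = 1 / (1 + [H⁺]/K1 + K2/[H⁺]) = 1 / (1 + 10^-1.77 + 10^-1.49)
   = 1 / (1 + 0.016982 + 0.032359) = 1/1.0493 = 0.9530
[HCO3⁻] = α₁ × DIC = 0.9530 × 2.37 = 2.26 mmol/kg

[HCO3⁻] = 2.26 mmol/kg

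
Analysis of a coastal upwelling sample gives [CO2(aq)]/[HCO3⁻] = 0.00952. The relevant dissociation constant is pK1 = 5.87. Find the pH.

pH = 7.89

From K1 = [H⁺][HCO3⁻]/[CO2(aq)]:  pH = pK1 − log₁₀([CO2(aq)]/[HCO3⁻])
log₁₀(0.00952) = -2.021
pH = 5.87 − (-2.021) = 7.89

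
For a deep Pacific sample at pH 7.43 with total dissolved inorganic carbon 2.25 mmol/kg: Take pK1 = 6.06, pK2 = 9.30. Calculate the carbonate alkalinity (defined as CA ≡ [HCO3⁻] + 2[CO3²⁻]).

CA = [HCO3⁻] + 2[CO3²⁻] = (α₁ + 2α₂)·DIC
At pH 7.43: [H⁺]/K1 = 10^-1.37 = 0.042658, K2/[H⁺] = 10^-1.87 = 0.013490
α₁ = 1/(1 + 0.042658 + 0.013490) = 1/1.0561 = 0.9468; α₂ = α₁·K2/[H⁺] = 0.01277
α₁ + 2α₂ = 0.9724
CA = 0.9724 × 2.25 = 2.19 mmol/kg

CA = 2.19 mmol/kg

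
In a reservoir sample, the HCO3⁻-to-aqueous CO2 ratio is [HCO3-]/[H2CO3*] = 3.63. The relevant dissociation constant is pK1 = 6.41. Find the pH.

From K1 = [H⁺][HCO3-]/[H2CO3*]:  pH = pK1 + log₁₀([HCO3-]/[H2CO3*])
log₁₀(3.63) = +0.560
pH = 6.41 + (+0.560) = 6.97

pH = 6.97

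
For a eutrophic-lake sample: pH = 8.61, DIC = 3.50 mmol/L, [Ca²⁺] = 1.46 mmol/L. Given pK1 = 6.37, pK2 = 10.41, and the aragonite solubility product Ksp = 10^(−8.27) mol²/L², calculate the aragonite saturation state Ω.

Ω = 14.8

α₂ = 1 / (1 + [H⁺]/K2 + [H⁺]²/(K1K2)) = 1 / (1 + 10^+1.80 + 10^-0.44)
   = 1 / (1 + 63.096 + 0.36308) = 1/64.459 = 0.01551
[CO3²⁻] = α₂ × DIC = 0.01551 × 3.50 = 0.05430 mmol/L
Ksp = 10^(−8.27) = 5.370×10^-9
Ω = [Ca²⁺][CO3²⁻]/Ksp = (1.46×10^-3)(5.430×10^-5) / 5.370×10^-9 = 14.8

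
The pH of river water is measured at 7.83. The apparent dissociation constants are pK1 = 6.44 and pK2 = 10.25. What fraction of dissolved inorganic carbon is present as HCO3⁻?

α₁ = 1 / (1 + [H⁺]/K1 + K2/[H⁺]) = 1 / (1 + 10^-1.39 + 10^-2.42)
   = 1 / (1 + 0.040738 + 0.0038019) = 1/1.0445 = 0.9574

α₁ = 0.957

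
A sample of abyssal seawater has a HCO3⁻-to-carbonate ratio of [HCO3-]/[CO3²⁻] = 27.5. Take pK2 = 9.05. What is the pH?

From K2 = [H⁺][CO3²⁻]/[HCO3-]:  pH = pK2 − log₁₀([HCO3-]/[CO3²⁻])
log₁₀(27.5) = +1.439
pH = 9.05 − (+1.439) = 7.61

pH = 7.61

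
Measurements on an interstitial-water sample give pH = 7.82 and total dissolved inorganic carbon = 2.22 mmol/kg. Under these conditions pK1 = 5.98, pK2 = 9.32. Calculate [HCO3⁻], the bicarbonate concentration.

α₁ = 1 / (1 + [H⁺]/K1 + K2/[H⁺]) = 1 / (1 + 10^-1.84 + 10^-1.50)
   = 1 / (1 + 0.014454 + 0.031623) = 1/1.0461 = 0.9560
[HCO3⁻] = α₁ × DIC = 0.9560 × 2.22 = 2.12 mmol/kg

[HCO3⁻] = 2.12 mmol/kg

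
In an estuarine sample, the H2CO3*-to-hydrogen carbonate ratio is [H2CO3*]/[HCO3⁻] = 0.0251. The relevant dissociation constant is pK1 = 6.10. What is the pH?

pH = 7.70

From K1 = [H⁺][HCO3⁻]/[H2CO3*]:  pH = pK1 − log₁₀([H2CO3*]/[HCO3⁻])
log₁₀(0.0251) = -1.600
pH = 6.10 − (-1.600) = 7.70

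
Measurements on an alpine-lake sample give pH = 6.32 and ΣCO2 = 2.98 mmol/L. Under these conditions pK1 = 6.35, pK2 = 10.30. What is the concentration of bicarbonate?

α₁ = 1 / (1 + [H⁺]/K1 + K2/[H⁺]) = 1 / (1 + 10^+0.03 + 10^-3.98)
   = 1 / (1 + 1.0715 + 0.00010471) = 1/2.0716 = 0.4827
[HCO3⁻] = α₁ × DIC = 0.4827 × 2.98 = 1.44 mmol/L

[HCO3⁻] = 1.44 mmol/L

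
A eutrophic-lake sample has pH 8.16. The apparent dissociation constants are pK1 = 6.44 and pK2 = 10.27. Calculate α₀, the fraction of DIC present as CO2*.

α₀ = 0.0186

α₀ = 1 / (1 + K1/[H⁺] + K1K2/[H⁺]²) = 1 / (1 + 10^+1.72 + 10^-0.39)
   = 1 / (1 + 52.481 + 0.40738) = 1/53.888 = 0.01856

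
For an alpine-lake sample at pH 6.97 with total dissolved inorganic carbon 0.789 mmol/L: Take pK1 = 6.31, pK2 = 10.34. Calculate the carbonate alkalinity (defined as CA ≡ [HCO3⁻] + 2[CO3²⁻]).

CA = [HCO3⁻] + 2[CO3²⁻] = (α₁ + 2α₂)·DIC
At pH 6.97: [H⁺]/K1 = 10^-0.66 = 0.21878, K2/[H⁺] = 10^-3.37 = 0.00042658
α₁ = 1/(1 + 0.21878 + 0.00042658) = 1/1.2192 = 0.8202; α₂ = α₁·K2/[H⁺] = 0.0003499
α₁ + 2α₂ = 0.8209
CA = 0.8209 × 0.789 = 0.648 mmol/L

CA = 0.648 mmol/L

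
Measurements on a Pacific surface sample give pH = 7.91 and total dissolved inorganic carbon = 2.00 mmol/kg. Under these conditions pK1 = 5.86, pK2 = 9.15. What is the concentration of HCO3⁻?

α₁ = 1 / (1 + [H⁺]/K1 + K2/[H⁺]) = 1 / (1 + 10^-2.05 + 10^-1.24)
   = 1 / (1 + 0.0089125 + 0.057544) = 1/1.0665 = 0.9377
[HCO3⁻] = α₁ × DIC = 0.9377 × 2.00 = 1.88 mmol/kg

[HCO3⁻] = 1.88 mmol/kg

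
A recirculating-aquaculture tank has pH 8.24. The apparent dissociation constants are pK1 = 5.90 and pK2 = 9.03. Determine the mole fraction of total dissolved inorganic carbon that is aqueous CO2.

α₀ = 1 / (1 + K1/[H⁺] + K1K2/[H⁺]²) = 1 / (1 + 10^+2.34 + 10^+1.55)
   = 1 / (1 + 218.78 + 35.481) = 1/255.26 = 0.003918

α₀ = 0.00392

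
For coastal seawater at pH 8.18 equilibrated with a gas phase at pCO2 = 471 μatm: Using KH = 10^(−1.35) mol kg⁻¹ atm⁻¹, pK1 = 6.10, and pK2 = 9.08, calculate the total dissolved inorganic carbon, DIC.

[CO2*] = KH · pCO2 = 10^(−1.35) × 471×10^-6 = 2.104×10^-5 mol/kg
α₀ = 1/(1 + K1/[H⁺] + K1K2/[H⁺]²) = 1/(1 + 10^+2.08 + 10^+1.18) = 0.007333
DIC = [CO2*]/α₀ = 2.104×10^-5 / 0.007333 = 2.87 mmol/kg

DIC = 2.87 mmol/kg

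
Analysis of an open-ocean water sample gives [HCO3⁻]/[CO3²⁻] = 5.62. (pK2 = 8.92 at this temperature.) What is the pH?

pH = 8.17

From K2 = [H⁺][CO3²⁻]/[HCO3⁻]:  pH = pK2 − log₁₀([HCO3⁻]/[CO3²⁻])
log₁₀(5.62) = +0.750
pH = 8.92 − (+0.750) = 8.17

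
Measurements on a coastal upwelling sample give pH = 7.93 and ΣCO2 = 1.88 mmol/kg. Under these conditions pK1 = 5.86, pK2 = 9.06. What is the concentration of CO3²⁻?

[CO3²⁻] = 0.129 mmol/kg

α₂ = 1 / (1 + [H⁺]/K2 + [H⁺]²/(K1K2)) = 1 / (1 + 10^+1.13 + 10^-0.94)
   = 1 / (1 + 13.490 + 0.11482) = 1/14.604 = 0.06847
[CO3²⁻] = α₂ × DIC = 0.06847 × 1.88 = 0.129 mmol/kg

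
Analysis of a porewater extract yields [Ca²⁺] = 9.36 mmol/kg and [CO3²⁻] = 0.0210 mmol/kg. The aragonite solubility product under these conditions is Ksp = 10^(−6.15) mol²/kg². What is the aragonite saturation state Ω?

Ω = 0.278

Ksp = 10^(−6.15) = 7.079×10^-7
Ω = [Ca²⁺][CO3²⁻]/Ksp = (9.36×10^-3)(0.0210×10^-3) / 7.079×10^-7 = 0.278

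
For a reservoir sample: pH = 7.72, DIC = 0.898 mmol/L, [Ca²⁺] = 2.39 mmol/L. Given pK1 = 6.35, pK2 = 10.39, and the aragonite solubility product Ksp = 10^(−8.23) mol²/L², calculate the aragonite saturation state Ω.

α₂ = 1 / (1 + [H⁺]/K2 + [H⁺]²/(K1K2)) = 1 / (1 + 10^+2.67 + 10^+1.30)
   = 1 / (1 + 467.74 + 19.953) = 1/488.69 = 0.002046
[CO3²⁻] = α₂ × DIC = 0.002046 × 0.898 = 0.001838 mmol/L = 1.838 μmol/L
Ksp = 10^(−8.23) = 5.888×10^-9
Ω = [Ca²⁺][CO3²⁻]/Ksp = (2.39×10^-3)(1.838×10^-6) / 5.888×10^-9 = 0.746

Ω = 0.746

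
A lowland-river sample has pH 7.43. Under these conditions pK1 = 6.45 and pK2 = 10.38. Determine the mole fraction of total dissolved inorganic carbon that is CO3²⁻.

α₂ = 0.00101

α₂ = 1 / (1 + [H⁺]/K2 + [H⁺]²/(K1K2)) = 1 / (1 + 10^+2.95 + 10^+1.97)
   = 1 / (1 + 891.25 + 93.325) = 1/985.58 = 0.001015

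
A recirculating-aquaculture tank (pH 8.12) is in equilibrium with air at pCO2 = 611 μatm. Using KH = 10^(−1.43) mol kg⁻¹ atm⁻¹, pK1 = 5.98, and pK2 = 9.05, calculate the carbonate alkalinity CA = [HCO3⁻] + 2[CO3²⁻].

[CO2*] = KH · pCO2 = 10^(−1.43) × 611×10^-6 = 2.270×10^-5 mol/kg
α₀ = 1/(1 + K1/[H⁺] + K1K2/[H⁺]²) = 1/(1 + 10^+2.14 + 10^+1.21) = 0.006441
DIC = [CO2*]/α₀ = 2.270×10^-5 / 0.006441 = 3.524 mmol/kg
CA = (α₁ + 2α₂)·DIC = (0.8891 + 2×0.1045) × 3.524 = 3.87 mmol/kg

CA = 3.87 mmol/kg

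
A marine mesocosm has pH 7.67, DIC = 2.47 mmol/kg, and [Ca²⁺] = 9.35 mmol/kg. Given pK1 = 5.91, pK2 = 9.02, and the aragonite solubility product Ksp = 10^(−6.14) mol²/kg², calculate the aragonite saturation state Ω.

Ω = 1.34

α₂ = 1 / (1 + [H⁺]/K2 + [H⁺]²/(K1K2)) = 1 / (1 + 10^+1.35 + 10^-0.41)
   = 1 / (1 + 22.387 + 0.38905) = 1/23.776 = 0.04206
[CO3²⁻] = α₂ × DIC = 0.04206 × 2.47 = 0.1039 mmol/kg
Ksp = 10^(−6.14) = 7.244×10^-7
Ω = [Ca²⁺][CO3²⁻]/Ksp = (9.35×10^-3)(1.039×10^-4) / 7.244×10^-7 = 1.34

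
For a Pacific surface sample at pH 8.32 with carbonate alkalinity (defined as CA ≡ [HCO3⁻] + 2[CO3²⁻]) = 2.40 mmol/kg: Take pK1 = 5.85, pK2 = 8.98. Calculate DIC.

CA = [HCO3⁻] + 2[CO3²⁻] = (α₁ + 2α₂)·DIC
At pH 8.32: [H⁺]/K1 = 10^-2.47 = 0.0033884, K2/[H⁺] = 10^-0.66 = 0.21878
α₁ = 1/(1 + 0.0033884 + 0.21878) = 1/1.2222 = 0.8182; α₂ = α₁·K2/[H⁺] = 0.1790
α₁ + 2α₂ = 1.1762
DIC = CA / (α₁ + 2α₂) = 2.40 / 1.1762 = 2.04 mmol/kg

DIC = 2.04 mmol/kg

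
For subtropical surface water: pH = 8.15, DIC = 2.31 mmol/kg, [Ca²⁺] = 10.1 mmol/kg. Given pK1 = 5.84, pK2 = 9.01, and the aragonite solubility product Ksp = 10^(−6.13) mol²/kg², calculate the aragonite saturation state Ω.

α₂ = 1 / (1 + [H⁺]/K2 + [H⁺]²/(K1K2)) = 1 / (1 + 10^+0.86 + 10^-1.45)
   = 1 / (1 + 7.2444 + 0.035481) = 1/8.2798 = 0.1208
[CO3²⁻] = α₂ × DIC = 0.1208 × 2.31 = 0.2790 mmol/kg
Ksp = 10^(−6.13) = 7.413×10^-7
Ω = [Ca²⁺][CO3²⁻]/Ksp = (10.1×10^-3)(2.790×10^-4) / 7.413×10^-7 = 3.80

Ω = 3.80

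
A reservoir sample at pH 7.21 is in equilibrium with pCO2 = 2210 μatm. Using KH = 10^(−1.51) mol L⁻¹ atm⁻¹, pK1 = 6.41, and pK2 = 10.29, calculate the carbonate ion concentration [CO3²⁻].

[CO2*] = KH · pCO2 = 10^(−1.51) × 2210×10^-6 = 6.830×10^-5 mol/L
α₀ = 1/(1 + K1/[H⁺] + K1K2/[H⁺]²) = 1/(1 + 10^+0.80 + 10^-2.28) = 0.1367
DIC = [CO2*]/α₀ = 6.830×10^-5 / 0.1367 = 0.4996 mmol/L
[CO3²⁻] = α₂·DIC; α₂ = 0.0007175, so [CO3²⁻] = 0.0007175 × 0.4996 = 0.000358 mmol/L = 0.358 μmol/L

[CO3²⁻] = 0.358 μmol/L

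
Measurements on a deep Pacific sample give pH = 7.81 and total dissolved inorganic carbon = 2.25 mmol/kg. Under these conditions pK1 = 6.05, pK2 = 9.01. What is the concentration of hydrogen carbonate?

[HCO3⁻] = 2.08 mmol/kg

α₁ = 1 / (1 + [H⁺]/K1 + K2/[H⁺]) = 1 / (1 + 10^-1.76 + 10^-1.20)
   = 1 / (1 + 0.017378 + 0.063096) = 1/1.0805 = 0.9255
[HCO3⁻] = α₁ × DIC = 0.9255 × 2.25 = 2.08 mmol/kg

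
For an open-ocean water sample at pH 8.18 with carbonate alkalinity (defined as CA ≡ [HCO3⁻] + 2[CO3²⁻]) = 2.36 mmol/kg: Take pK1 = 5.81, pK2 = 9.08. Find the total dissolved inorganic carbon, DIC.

CA = [HCO3⁻] + 2[CO3²⁻] = (α₁ + 2α₂)·DIC
At pH 8.18: [H⁺]/K1 = 10^-2.37 = 0.0042658, K2/[H⁺] = 10^-0.90 = 0.12589
α₁ = 1/(1 + 0.0042658 + 0.12589) = 1/1.1302 = 0.8848; α₂ = α₁·K2/[H⁺] = 0.1114
α₁ + 2α₂ = 1.1076
DIC = CA / (α₁ + 2α₂) = 2.36 / 1.1076 = 2.13 mmol/kg

DIC = 2.13 mmol/kg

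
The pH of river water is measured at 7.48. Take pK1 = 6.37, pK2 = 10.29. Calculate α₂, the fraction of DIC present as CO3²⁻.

α₂ = 1 / (1 + [H⁺]/K2 + [H⁺]²/(K1K2)) = 1 / (1 + 10^+2.81 + 10^+1.70)
   = 1 / (1 + 645.65 + 50.119) = 1/696.77 = 0.001435

α₂ = 0.00144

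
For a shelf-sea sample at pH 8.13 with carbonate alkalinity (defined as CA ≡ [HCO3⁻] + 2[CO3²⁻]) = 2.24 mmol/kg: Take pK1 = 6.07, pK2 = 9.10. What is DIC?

CA = [HCO3⁻] + 2[CO3²⁻] = (α₁ + 2α₂)·DIC
At pH 8.13: [H⁺]/K1 = 10^-2.06 = 0.0087096, K2/[H⁺] = 10^-0.97 = 0.10715
α₁ = 1/(1 + 0.0087096 + 0.10715) = 1/1.1159 = 0.8962; α₂ = α₁·K2/[H⁺] = 0.09603
α₁ + 2α₂ = 1.0882
DIC = CA / (α₁ + 2α₂) = 2.24 / 1.0882 = 2.06 mmol/kg

DIC = 2.06 mmol/kg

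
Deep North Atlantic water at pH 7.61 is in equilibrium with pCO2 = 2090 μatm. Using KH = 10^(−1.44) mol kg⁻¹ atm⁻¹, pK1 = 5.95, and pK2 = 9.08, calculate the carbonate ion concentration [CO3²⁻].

[CO3²⁻] = 0.118 mmol/kg

[CO2*] = KH · pCO2 = 10^(−1.44) × 2090×10^-6 = 7.588×10^-5 mol/kg
α₀ = 1/(1 + K1/[H⁺] + K1K2/[H⁺]²) = 1/(1 + 10^+1.66 + 10^+0.19) = 0.02072
DIC = [CO2*]/α₀ = 7.588×10^-5 / 0.02072 = 3.662 mmol/kg
[CO3²⁻] = α₂·DIC; α₂ = 0.03209, so [CO3²⁻] = 0.03209 × 3.662 = 0.118 mmol/kg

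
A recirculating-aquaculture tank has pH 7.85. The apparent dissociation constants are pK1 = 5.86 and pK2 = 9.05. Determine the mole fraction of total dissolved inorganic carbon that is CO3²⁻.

α₂ = 1 / (1 + [H⁺]/K2 + [H⁺]²/(K1K2)) = 1 / (1 + 10^+1.20 + 10^-0.79)
   = 1 / (1 + 15.849 + 0.16218) = 1/17.011 = 0.05879

α₂ = 0.0588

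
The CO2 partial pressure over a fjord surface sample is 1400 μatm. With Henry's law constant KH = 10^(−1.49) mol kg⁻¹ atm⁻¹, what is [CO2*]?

KH = 10^(−1.49) = 3.236×10^-2 mol kg⁻¹ atm⁻¹
[CO2*] = KH · pCO2 = 3.236×10^-2 × 1400×10^-6 atm = 4.53×10^-5 mol/kg

[CO2*] = 45.3 μmol/kg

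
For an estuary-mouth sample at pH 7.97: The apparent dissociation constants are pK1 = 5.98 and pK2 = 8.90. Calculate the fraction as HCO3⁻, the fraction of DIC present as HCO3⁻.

α₁ = 1 / (1 + [H⁺]/K1 + K2/[H⁺]) = 1 / (1 + 10^-1.99 + 10^-0.93)
   = 1 / (1 + 0.010233 + 0.11749) = 1/1.1277 = 0.8867

α₁ = 0.887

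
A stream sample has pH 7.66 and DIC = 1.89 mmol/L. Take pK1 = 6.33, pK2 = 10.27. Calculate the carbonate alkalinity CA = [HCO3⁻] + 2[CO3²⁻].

CA = [HCO3⁻] + 2[CO3²⁻] = (α₁ + 2α₂)·DIC
At pH 7.66: [H⁺]/K1 = 10^-1.33 = 0.046774, K2/[H⁺] = 10^-2.61 = 0.0024547
α₁ = 1/(1 + 0.046774 + 0.0024547) = 1/1.0492 = 0.9531; α₂ = α₁·K2/[H⁺] = 0.002340
α₁ + 2α₂ = 0.9578
CA = 0.9578 × 1.89 = 1.81 mmol/L

CA = 1.81 mmol/L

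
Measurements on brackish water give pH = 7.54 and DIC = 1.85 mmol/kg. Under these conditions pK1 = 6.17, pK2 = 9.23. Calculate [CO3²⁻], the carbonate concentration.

[CO3²⁻] = 0.0355 mmol/kg

α₂ = 1 / (1 + [H⁺]/K2 + [H⁺]²/(K1K2)) = 1 / (1 + 10^+1.69 + 10^+0.32)
   = 1 / (1 + 48.978 + 2.0893) = 1/52.067 = 0.01921
[CO3²⁻] = α₂ × DIC = 0.01921 × 1.85 = 0.0355 mmol/kg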